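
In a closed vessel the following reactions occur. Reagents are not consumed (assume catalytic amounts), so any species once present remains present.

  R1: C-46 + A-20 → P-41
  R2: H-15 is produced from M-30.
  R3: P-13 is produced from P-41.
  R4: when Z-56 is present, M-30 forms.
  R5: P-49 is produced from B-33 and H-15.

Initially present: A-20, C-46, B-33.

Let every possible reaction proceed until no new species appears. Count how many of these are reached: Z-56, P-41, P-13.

C-46 and A-20 present → P-41 forms (R1).
P-41 present → P-13 forms (R3).
No rule produces Z-56, and it is not given.
P-41: reached.
P-13: reached.
Reached: P-41 and P-13 — 2 of the 3.

2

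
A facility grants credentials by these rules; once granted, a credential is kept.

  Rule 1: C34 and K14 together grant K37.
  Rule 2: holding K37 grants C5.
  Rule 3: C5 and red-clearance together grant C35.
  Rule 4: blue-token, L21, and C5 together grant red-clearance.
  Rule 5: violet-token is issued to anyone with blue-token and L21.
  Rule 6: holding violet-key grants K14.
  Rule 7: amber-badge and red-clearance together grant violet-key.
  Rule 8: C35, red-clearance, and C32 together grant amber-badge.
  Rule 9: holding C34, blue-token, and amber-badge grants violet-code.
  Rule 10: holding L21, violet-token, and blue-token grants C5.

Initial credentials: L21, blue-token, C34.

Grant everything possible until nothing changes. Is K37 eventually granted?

No

K37 would need C34 and K14 (Rule 1), but K14 is never granted.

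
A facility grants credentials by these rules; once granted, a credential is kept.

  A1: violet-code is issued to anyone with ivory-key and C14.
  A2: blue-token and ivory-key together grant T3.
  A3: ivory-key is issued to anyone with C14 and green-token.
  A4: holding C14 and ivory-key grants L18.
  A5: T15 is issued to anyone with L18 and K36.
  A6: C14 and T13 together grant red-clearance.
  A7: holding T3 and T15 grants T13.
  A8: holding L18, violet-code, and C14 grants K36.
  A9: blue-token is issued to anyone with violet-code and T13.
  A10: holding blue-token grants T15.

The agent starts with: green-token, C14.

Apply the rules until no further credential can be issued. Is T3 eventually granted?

No

T3 would need blue-token and ivory-key (A2), but blue-token is never granted.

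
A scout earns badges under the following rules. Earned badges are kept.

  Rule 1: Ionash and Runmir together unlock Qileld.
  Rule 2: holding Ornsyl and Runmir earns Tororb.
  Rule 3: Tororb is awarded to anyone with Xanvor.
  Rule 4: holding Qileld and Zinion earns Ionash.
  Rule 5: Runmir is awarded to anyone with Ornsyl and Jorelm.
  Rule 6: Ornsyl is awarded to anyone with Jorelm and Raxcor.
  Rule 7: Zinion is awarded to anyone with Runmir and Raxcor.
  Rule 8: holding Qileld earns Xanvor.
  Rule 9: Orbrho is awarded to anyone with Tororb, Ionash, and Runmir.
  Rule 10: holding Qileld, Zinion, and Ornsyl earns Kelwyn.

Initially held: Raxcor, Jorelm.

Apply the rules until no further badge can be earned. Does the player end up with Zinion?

With Jorelm and Raxcor, Ornsyl is earned (Rule 6).
With Ornsyl and Jorelm, Runmir is earned (Rule 5).
With Runmir and Raxcor, Zinion is earned (Rule 7).

Yes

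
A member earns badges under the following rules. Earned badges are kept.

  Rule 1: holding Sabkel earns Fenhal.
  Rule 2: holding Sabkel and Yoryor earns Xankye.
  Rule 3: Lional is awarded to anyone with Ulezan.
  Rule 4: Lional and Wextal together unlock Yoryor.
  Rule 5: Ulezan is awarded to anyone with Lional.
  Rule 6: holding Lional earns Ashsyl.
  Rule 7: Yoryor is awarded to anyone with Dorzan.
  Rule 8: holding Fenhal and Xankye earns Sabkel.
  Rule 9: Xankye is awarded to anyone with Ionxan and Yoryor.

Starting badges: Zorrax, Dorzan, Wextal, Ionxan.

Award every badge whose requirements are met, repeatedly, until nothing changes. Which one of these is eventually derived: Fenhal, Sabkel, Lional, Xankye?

With Dorzan, Yoryor is earned (Rule 7).
With Ionxan and Yoryor, Xankye is earned (Rule 9).
Lional would need Ulezan (Rule 3), but Ulezan is never earned. Fenhal would need Sabkel (Rule 1), but Sabkel is never earned. Sabkel would need Fenhal and Xankye (Rule 8), but Fenhal is never earned.

Xankye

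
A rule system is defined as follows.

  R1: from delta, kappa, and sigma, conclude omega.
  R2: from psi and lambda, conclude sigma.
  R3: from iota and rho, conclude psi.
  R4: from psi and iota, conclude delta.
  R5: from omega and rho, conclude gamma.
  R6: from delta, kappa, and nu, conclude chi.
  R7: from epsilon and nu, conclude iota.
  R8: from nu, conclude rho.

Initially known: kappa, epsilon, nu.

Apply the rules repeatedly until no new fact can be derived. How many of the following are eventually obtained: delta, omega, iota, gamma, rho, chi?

4

From epsilon and nu, R7 gives iota.
nu holds, so rho follows (R8).
From iota and rho, R3 gives psi.
From psi and iota, R4 gives delta.
delta, kappa, and nu hold, so chi follows (R6).
delta: reached.
omega would need delta, kappa, and sigma (R1), but sigma is never established.
iota: reached.
gamma would need omega and rho (R5), but omega is never established.
rho: reached.
chi: reached.
Reached: delta, iota, rho, and chi — 4 of the 6.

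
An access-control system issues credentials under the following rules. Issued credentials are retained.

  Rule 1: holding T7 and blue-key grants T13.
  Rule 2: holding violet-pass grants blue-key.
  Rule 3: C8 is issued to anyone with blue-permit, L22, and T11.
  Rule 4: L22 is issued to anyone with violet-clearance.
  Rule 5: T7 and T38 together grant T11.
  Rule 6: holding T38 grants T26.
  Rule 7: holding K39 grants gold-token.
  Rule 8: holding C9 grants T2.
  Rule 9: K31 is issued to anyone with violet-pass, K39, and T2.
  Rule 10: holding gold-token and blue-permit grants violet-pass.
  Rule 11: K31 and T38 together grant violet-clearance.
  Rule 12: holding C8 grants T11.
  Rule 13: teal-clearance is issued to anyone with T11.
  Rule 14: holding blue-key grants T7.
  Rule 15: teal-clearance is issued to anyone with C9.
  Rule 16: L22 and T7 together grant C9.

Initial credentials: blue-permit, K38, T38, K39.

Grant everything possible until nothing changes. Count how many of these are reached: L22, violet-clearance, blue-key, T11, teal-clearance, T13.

4

Holding K39 grants gold-token (Rule 7).
Holding gold-token and blue-permit grants violet-pass (Rule 10).
Holding violet-pass grants blue-key (Rule 2).
Holding blue-key grants T7 (Rule 14).
Holding T7 and T38 grants T11 (Rule 5).
Holding T7 and blue-key grants T13 (Rule 1).
Holding T11 grants teal-clearance (Rule 13).
L22 would need violet-clearance (Rule 4), but violet-clearance is never granted.
violet-clearance would need K31 and T38 (Rule 11), but K31 is never granted.
blue-key: reached.
T11: reached.
teal-clearance: reached.
T13: reached.
Reached: blue-key, T11, teal-clearance, and T13 — 4 of the 6.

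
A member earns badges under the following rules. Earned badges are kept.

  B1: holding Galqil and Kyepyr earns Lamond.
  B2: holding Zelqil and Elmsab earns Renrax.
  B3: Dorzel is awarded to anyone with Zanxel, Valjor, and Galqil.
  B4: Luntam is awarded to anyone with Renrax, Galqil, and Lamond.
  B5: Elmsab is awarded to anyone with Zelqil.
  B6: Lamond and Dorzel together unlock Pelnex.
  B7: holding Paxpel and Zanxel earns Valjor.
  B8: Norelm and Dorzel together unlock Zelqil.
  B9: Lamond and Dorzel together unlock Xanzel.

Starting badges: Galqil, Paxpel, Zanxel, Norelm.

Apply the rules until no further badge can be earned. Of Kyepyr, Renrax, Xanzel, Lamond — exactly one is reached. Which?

Renrax

With Paxpel and Zanxel, Valjor is earned (B7).
With Zanxel, Valjor, and Galqil, Dorzel is earned (B3).
With Norelm and Dorzel, Zelqil is earned (B8).
With Zelqil, Elmsab is earned (B5).
With Zelqil and Elmsab, Renrax is earned (B2).
Xanzel would need Lamond and Dorzel (B9), but Lamond is never earned. No rule produces Kyepyr, and it is not given. Lamond would need Galqil and Kyepyr (B1), but Kyepyr is never earned.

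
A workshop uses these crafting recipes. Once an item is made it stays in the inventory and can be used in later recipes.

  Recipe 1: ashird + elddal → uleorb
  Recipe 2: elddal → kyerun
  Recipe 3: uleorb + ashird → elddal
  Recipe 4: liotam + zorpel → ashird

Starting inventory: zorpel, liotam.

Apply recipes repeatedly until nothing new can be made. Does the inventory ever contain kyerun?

No

kyerun would need elddal (Recipe 2), but elddal is never obtained.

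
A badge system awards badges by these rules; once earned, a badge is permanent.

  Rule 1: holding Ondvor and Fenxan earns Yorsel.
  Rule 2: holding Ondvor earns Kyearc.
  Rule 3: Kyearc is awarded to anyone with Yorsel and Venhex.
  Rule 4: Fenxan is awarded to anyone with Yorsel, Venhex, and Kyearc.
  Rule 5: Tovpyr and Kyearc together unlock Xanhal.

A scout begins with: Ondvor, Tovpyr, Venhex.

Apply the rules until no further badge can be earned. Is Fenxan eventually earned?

No

Fenxan would need Yorsel, Venhex, and Kyearc (Rule 4), but Yorsel is never earned.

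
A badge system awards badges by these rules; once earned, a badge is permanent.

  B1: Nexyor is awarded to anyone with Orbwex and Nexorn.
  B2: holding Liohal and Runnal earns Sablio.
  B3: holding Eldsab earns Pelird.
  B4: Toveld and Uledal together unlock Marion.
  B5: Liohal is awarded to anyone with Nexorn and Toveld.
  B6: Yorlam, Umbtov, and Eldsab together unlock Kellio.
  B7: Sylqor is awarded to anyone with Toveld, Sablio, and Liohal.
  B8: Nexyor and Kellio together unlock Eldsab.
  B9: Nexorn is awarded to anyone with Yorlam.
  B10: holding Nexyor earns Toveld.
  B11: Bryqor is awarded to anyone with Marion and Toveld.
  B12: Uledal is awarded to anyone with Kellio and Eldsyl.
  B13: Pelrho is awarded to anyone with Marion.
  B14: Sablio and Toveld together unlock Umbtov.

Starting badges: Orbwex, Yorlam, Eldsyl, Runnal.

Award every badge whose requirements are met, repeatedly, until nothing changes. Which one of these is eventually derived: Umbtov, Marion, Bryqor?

With Yorlam, Nexorn is earned (B9).
With Orbwex and Nexorn, Nexyor is earned (B1).
With Nexyor, Toveld is earned (B10).
With Nexorn and Toveld, Liohal is earned (B5).
With Liohal and Runnal, Sablio is earned (B2).
With Sablio and Toveld, Umbtov is earned (B14).
Marion would need Toveld and Uledal (B4), but Uledal is never earned. Bryqor would need Marion and Toveld (B11), but Marion is never earned.

Umbtov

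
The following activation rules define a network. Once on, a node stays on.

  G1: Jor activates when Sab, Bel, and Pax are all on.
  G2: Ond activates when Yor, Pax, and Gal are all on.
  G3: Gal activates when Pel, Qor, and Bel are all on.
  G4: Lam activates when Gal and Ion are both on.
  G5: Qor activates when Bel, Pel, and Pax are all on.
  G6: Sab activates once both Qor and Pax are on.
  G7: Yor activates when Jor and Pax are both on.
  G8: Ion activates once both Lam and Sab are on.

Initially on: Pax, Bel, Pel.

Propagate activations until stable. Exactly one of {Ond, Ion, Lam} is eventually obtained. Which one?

Bel, Pel, and Pax are on, so Qor activates (G5).
G6: Qor and Pax on → Sab on.
G3: Pel, Qor, and Bel on → Gal on.
Sab, Bel, and Pax are on, so Jor activates (G1).
G7: Jor and Pax on → Yor on.
Yor, Pax, and Gal are on, so Ond activates (G2).
Lam would need Gal and Ion (G4), but Ion never turns on. Ion would need Lam and Sab (G8), but Lam never turns on.

Ond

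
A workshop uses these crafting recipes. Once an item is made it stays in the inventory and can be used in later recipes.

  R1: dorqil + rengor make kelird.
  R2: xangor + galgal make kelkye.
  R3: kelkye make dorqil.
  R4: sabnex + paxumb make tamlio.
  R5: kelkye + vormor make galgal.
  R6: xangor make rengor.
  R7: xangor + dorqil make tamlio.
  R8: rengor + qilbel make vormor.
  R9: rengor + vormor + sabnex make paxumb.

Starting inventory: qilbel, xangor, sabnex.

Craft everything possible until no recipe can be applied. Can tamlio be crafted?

Yes

Using R6, xangor makes rengor.
Using R8, rengor and qilbel make vormor.
Using R9, rengor, vormor, and sabnex make paxumb.
Using R4, sabnex and paxumb make tamlio.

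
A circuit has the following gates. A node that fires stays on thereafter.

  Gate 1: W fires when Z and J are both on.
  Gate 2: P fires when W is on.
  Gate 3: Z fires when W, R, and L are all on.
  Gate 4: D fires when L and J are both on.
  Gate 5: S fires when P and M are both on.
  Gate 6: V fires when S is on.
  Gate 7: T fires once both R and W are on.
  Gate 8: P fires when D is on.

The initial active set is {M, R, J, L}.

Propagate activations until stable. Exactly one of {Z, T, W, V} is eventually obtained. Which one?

Gate 4: L and J on → D on.
Gate 8: D on → P on.
P and M are on, so S fires (Gate 5).
S is on, so V fires (Gate 6).
T would need R and W (Gate 7), but W never turns on. W would need Z and J (Gate 1), but Z never turns on. Z would need W, R, and L (Gate 3), but W never turns on.

V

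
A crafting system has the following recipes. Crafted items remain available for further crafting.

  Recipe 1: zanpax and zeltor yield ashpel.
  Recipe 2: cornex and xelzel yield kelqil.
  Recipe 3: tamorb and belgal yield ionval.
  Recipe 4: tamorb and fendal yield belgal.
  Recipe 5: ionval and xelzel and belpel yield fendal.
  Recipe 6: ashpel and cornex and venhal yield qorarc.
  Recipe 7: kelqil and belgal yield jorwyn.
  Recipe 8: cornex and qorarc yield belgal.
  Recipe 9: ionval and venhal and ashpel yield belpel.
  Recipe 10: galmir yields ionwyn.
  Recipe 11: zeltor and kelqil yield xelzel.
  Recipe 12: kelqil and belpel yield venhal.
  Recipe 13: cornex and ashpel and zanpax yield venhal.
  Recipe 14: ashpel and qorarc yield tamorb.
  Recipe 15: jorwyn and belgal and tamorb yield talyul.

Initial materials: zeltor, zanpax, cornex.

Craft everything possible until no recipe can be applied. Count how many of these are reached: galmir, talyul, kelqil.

No rule produces galmir, and it is not given.
talyul would need jorwyn, belgal, and tamorb (Recipe 15), but jorwyn is never obtained.
kelqil would need cornex and xelzel (Recipe 2), but xelzel is never obtained.
None of the 3 are reached.

0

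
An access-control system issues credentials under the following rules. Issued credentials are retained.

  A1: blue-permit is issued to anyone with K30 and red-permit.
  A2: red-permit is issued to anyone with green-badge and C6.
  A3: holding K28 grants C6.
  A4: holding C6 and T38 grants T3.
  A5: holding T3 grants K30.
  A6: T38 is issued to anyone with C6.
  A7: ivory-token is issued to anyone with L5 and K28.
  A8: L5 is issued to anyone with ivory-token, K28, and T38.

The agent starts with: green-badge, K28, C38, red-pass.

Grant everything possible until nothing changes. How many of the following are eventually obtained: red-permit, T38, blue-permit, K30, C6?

Holding K28 grants C6 (A3).
Holding green-badge and C6 grants red-permit (A2).
Holding C6 grants T38 (A6).
Holding C6 and T38 grants T3 (A4).
Holding T3 grants K30 (A5).
Holding K30 and red-permit grants blue-permit (A1).
red-permit: reached.
T38: reached.
blue-permit: reached.
K30: reached.
C6: reached.
All 5 are reached.

5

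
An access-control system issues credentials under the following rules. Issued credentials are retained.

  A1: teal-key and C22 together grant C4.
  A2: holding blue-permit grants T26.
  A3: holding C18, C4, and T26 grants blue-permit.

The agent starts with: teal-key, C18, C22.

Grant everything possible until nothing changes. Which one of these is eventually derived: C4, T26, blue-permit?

Holding teal-key and C22 grants C4 (A1).
T26 would need blue-permit (A2), but blue-permit is never granted. blue-permit would need C18, C4, and T26 (A3), but T26 is never granted.

C4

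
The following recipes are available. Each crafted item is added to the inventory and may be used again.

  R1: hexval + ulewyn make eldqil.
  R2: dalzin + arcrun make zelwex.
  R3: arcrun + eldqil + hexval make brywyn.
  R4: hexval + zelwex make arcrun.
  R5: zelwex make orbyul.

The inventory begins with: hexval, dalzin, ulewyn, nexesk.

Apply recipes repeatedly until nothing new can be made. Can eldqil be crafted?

Yes

Using R1, hexval and ulewyn make eldqil.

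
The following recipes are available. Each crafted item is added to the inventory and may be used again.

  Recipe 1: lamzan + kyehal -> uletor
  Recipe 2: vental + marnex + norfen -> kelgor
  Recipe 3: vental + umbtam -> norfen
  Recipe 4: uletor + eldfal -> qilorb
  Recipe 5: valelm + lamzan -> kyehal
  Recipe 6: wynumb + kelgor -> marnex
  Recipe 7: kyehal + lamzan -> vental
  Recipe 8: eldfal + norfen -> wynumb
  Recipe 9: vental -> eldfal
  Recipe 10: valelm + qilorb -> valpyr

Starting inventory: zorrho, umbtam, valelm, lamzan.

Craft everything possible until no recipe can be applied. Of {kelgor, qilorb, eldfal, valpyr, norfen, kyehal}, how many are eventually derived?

valelm + lamzan -> kyehal (Recipe 5).
lamzan + kyehal -> uletor (Recipe 1).
kyehal + lamzan -> vental (Recipe 7).
Using Recipe 3, vental and umbtam make norfen.
Using Recipe 9, vental makes eldfal.
Using Recipe 4, uletor and eldfal make qilorb.
valelm + qilorb -> valpyr (Recipe 10).
kelgor would need vental, marnex, and norfen (Recipe 2), but marnex is never obtained.
qilorb: reached.
eldfal: reached.
valpyr: reached.
norfen: reached.
kyehal: reached.
Reached: qilorb, eldfal, valpyr, norfen, and kyehal — 5 of the 6.

5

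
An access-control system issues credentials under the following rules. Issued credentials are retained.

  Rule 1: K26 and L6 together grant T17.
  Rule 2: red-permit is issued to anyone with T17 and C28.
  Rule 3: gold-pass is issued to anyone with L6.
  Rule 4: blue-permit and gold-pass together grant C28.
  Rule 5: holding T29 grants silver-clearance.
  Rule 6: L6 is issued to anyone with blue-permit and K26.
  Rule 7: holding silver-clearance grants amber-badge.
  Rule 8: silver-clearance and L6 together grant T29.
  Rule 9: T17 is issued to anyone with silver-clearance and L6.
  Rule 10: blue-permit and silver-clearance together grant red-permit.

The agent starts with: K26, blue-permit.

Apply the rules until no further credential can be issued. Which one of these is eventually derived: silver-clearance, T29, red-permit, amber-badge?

Holding blue-permit and K26 grants L6 (Rule 6).
Holding K26 and L6 grants T17 (Rule 1).
Holding L6 grants gold-pass (Rule 3).
Holding blue-permit and gold-pass grants C28 (Rule 4).
Holding T17 and C28 grants red-permit (Rule 2).
silver-clearance would need T29 (Rule 5), but T29 is never granted. T29 would need silver-clearance and L6 (Rule 8), but silver-clearance is never granted. amber-badge would need silver-clearance (Rule 7), but silver-clearance is never granted.

red-permit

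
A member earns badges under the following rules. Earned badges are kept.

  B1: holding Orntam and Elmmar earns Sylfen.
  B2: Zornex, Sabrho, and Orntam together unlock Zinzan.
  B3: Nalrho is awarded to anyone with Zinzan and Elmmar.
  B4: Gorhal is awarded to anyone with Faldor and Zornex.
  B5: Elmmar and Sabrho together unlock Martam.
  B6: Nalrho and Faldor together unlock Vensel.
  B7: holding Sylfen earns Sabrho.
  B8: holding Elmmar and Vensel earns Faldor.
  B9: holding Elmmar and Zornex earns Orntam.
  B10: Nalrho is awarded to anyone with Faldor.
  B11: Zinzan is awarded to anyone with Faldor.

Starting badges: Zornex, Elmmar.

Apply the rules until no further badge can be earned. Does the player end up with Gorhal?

No

Gorhal would need Faldor and Zornex (B4), but Faldor is never earned.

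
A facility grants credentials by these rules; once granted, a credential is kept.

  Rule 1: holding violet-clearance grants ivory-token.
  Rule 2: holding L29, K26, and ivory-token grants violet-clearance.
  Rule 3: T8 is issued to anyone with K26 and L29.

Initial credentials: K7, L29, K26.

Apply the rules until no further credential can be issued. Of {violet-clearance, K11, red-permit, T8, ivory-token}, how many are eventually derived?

Holding K26 and L29 grants T8 (Rule 3).
violet-clearance would need L29, K26, and ivory-token (Rule 2), but ivory-token is never granted.
No rule produces K11, and it is not given.
No rule produces red-permit, and it is not given.
T8: reached.
ivory-token would need violet-clearance (Rule 1), but violet-clearance is never granted.
Reached: T8 — 1 of the 5.

1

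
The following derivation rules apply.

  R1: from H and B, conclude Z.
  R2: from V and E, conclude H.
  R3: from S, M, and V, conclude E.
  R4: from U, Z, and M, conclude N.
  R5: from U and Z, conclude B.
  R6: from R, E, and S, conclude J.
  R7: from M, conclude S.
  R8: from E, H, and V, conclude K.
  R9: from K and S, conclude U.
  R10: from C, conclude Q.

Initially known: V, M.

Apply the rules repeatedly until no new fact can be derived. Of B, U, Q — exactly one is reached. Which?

From M, R7 gives S.
S, M, and V hold, so E follows (R3).
V and E hold, so H follows (R2).
From E, H, and V, R8 gives K.
K and S hold, so U follows (R9).
B would need U and Z (R5), but Z is never established. Q would need C (R10), but C is never established.

U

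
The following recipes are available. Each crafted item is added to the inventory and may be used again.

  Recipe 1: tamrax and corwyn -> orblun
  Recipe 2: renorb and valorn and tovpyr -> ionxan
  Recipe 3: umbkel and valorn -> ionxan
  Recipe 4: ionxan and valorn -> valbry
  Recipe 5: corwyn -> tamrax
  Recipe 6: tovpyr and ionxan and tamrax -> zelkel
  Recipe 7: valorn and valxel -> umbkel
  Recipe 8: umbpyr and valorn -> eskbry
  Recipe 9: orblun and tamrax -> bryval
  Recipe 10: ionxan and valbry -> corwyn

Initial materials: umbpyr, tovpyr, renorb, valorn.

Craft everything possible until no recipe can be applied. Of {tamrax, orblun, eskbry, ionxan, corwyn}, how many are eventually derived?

5

Using Recipe 2, renorb, valorn, and tovpyr make ionxan.
Using Recipe 8, umbpyr and valorn make eskbry.
Using Recipe 4, ionxan and valorn make valbry.
ionxan and valbry -> corwyn (Recipe 10).
corwyn -> tamrax (Recipe 5).
Using Recipe 1, tamrax and corwyn make orblun.
tamrax: reached.
orblun: reached.
eskbry: reached.
ionxan: reached.
corwyn: reached.
All 5 are reached.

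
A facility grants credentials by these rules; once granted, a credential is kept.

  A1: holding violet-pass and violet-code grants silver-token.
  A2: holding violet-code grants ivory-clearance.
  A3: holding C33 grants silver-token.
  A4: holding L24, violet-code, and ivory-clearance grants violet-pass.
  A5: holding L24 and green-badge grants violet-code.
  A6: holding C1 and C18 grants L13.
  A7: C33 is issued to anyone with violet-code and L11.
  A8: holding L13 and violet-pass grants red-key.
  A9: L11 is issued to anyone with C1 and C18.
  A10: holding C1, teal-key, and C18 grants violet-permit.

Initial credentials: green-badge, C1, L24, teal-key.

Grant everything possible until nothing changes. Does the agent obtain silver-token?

Holding L24 and green-badge grants violet-code (A5).
Holding violet-code grants ivory-clearance (A2).
Holding L24, violet-code, and ivory-clearance grants violet-pass (A4).
Holding violet-pass and violet-code grants silver-token (A1).

Yes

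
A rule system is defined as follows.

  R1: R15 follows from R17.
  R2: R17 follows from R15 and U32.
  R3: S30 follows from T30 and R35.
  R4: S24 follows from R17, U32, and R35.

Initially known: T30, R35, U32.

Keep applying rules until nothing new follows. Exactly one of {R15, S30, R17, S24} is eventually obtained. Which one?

S30

From T30 and R35, R3 gives S30.
R17 would need R15 and U32 (R2), but R15 is never established. S24 would need R17, U32, and R35 (R4), but R17 is never established. R15 would need R17 (R1), but R17 is never established.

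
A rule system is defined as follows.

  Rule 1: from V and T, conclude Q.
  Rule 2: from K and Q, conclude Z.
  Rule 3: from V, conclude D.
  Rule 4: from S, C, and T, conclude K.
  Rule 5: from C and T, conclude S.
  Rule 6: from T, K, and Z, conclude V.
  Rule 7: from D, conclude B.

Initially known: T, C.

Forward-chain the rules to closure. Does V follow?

V would need T, K, and Z (Rule 6), but Z is never established.

No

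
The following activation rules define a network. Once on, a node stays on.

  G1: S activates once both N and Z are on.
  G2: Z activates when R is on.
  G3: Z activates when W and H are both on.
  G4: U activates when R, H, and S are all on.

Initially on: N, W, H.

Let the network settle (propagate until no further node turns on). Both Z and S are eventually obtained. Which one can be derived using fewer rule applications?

Z

Z: W and H are on, so Z activates (G3). [1 rule application]
S: W and H are on, so Z activates (G3). N and Z are on, so S activates (G1). [2 rule applications]
Z needs fewer.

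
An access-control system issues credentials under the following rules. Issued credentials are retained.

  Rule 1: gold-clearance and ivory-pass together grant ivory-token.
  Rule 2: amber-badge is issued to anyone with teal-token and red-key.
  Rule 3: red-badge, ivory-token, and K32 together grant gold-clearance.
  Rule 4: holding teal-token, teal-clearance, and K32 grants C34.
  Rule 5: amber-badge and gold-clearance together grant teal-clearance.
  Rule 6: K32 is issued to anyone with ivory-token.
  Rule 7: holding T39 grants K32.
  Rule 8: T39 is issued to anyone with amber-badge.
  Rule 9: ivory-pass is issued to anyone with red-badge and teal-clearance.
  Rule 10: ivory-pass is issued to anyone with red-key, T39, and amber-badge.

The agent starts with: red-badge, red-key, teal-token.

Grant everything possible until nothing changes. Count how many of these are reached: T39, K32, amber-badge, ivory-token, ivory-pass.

Holding teal-token and red-key grants amber-badge (Rule 2).
Holding amber-badge grants T39 (Rule 8).
Holding red-key, T39, and amber-badge grants ivory-pass (Rule 10).
Holding T39 grants K32 (Rule 7).
T39: reached.
K32: reached.
amber-badge: reached.
ivory-token would need gold-clearance and ivory-pass (Rule 1), but gold-clearance is never granted.
ivory-pass: reached.
Reached: T39, K32, amber-badge, and ivory-pass — 4 of the 5.

4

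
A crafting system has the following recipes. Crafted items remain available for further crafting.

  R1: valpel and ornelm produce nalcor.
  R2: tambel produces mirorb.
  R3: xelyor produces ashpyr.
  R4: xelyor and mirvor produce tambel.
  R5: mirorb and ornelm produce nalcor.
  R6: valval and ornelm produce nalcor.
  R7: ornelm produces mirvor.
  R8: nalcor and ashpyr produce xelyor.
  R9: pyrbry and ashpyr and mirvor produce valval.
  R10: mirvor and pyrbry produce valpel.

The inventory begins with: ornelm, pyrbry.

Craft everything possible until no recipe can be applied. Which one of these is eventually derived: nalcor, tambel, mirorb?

ornelm → mirvor (R7).
Using R10, mirvor and pyrbry make valpel.
valpel and ornelm → nalcor (R1).
mirorb would need tambel (R2), but tambel is never obtained. tambel would need xelyor and mirvor (R4), but xelyor is never obtained.

nalcor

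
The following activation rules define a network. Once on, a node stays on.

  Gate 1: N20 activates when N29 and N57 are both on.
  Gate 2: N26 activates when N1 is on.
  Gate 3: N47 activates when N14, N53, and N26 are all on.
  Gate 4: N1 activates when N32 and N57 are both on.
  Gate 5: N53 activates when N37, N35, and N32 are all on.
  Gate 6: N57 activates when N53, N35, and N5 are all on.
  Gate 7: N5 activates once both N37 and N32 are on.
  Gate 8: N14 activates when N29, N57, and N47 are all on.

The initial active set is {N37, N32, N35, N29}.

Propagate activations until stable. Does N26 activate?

N37 and N32 are on, so N5 activates (Gate 7).
Gate 5: N37, N35, and N32 on → N53 on.
N53, N35, and N5 are on, so N57 activates (Gate 6).
N32 and N57 are on, so N1 activates (Gate 4).
N1 is on, so N26 activates (Gate 2).

Yes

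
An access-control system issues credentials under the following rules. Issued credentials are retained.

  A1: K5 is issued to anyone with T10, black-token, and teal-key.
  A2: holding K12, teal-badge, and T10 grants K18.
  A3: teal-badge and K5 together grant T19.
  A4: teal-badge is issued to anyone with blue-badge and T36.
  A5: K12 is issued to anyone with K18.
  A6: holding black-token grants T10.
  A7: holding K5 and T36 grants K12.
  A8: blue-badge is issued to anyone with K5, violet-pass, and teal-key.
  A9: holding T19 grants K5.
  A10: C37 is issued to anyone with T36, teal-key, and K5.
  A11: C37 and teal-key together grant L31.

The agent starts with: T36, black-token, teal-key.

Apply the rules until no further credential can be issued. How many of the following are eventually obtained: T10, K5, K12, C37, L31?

5

Holding black-token grants T10 (A6).
Holding T10, black-token, and teal-key grants K5 (A1).
Holding T36, teal-key, and K5 grants C37 (A10).
Holding K5 and T36 grants K12 (A7).
Holding C37 and teal-key grants L31 (A11).
T10: reached.
K5: reached.
K12: reached.
C37: reached.
L31: reached.
All 5 are reached.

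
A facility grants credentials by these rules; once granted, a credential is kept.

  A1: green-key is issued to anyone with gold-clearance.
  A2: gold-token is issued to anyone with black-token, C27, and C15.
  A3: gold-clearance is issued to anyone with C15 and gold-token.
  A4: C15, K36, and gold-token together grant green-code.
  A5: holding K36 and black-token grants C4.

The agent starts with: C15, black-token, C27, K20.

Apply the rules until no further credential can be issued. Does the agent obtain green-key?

Holding black-token, C27, and C15 grants gold-token (A2).
Holding C15 and gold-token grants gold-clearance (A3).
Holding gold-clearance grants green-key (A1).

Yes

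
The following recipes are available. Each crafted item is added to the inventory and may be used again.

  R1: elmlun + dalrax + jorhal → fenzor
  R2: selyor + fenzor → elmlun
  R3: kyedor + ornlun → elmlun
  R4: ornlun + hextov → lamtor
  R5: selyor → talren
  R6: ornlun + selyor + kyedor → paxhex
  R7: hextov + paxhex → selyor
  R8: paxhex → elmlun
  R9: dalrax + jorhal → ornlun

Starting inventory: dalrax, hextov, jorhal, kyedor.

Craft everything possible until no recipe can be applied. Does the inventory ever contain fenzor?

Using R9, dalrax and jorhal make ornlun.
kyedor + ornlun → elmlun (R3).
elmlun + dalrax + jorhal → fenzor (R1).

Yes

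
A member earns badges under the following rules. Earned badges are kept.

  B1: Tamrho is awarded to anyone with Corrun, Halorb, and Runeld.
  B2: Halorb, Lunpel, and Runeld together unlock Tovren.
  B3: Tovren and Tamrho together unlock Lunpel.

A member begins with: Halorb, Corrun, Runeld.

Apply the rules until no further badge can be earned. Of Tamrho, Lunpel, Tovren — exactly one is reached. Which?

With Corrun, Halorb, and Runeld, Tamrho is earned (B1).
Tovren would need Halorb, Lunpel, and Runeld (B2), but Lunpel is never earned. Lunpel would need Tovren and Tamrho (B3), but Tovren is never earned.

Tamrho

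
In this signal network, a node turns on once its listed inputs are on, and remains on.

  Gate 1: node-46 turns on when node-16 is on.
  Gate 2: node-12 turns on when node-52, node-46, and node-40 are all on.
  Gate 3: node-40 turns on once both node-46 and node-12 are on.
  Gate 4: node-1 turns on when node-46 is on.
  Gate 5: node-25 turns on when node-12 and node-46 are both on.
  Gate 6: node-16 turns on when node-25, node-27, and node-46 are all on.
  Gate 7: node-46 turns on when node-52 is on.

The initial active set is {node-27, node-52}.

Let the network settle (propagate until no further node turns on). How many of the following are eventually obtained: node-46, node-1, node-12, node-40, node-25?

2

node-52 is on, so node-46 turns on (Gate 7).
Gate 4: node-46 on → node-1 on.
node-46: reached.
node-1: reached.
node-12 would need node-52, node-46, and node-40 (Gate 2), but node-40 never turns on.
node-40 would need node-46 and node-12 (Gate 3), but node-12 never turns on.
node-25 would need node-12 and node-46 (Gate 5), but node-12 never turns on.
Reached: node-46 and node-1 — 2 of the 5.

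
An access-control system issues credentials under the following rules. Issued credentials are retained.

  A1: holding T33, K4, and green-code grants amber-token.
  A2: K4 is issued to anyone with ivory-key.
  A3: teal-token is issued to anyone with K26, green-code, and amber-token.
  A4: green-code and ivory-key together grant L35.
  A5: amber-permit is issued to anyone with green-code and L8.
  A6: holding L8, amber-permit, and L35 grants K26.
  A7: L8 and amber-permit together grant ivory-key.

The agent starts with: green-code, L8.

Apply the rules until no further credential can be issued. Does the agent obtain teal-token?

teal-token would need K26, green-code, and amber-token (A3), but amber-token is never granted.

No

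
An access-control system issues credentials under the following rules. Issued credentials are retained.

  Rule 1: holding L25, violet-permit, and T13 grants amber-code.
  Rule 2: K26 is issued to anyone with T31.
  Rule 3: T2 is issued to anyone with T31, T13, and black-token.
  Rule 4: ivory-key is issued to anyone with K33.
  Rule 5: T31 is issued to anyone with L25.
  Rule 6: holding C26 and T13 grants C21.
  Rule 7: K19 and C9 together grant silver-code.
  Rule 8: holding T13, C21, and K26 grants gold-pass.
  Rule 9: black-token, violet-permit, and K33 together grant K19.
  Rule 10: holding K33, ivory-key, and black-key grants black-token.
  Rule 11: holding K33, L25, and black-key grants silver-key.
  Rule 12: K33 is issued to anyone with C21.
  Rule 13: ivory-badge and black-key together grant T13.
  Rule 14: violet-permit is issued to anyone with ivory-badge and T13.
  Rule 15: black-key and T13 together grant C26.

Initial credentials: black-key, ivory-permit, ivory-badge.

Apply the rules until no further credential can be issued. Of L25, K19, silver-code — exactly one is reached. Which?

Holding ivory-badge and black-key grants T13 (Rule 13).
Holding black-key and T13 grants C26 (Rule 15).
Holding ivory-badge and T13 grants violet-permit (Rule 14).
Holding C26 and T13 grants C21 (Rule 6).
Holding C21 grants K33 (Rule 12).
Holding K33 grants ivory-key (Rule 4).
Holding K33, ivory-key, and black-key grants black-token (Rule 10).
Holding black-token, violet-permit, and K33 grants K19 (Rule 9).
No rule produces L25, and it is not given. silver-code would need K19 and C9 (Rule 7), but C9 is never granted.

K19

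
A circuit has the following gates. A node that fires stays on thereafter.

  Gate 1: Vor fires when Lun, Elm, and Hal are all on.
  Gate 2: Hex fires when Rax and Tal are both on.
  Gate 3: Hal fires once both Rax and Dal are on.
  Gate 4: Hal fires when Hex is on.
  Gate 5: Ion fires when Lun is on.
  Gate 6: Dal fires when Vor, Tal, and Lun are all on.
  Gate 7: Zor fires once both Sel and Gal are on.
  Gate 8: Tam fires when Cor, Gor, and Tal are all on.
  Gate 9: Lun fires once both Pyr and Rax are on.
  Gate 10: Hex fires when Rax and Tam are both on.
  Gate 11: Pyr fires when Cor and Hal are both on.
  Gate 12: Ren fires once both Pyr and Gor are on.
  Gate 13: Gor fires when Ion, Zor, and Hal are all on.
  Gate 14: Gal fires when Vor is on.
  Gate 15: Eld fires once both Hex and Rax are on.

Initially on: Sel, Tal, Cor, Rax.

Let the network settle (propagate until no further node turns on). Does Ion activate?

Yes

Rax and Tal are on, so Hex fires (Gate 2).
Hex is on, so Hal fires (Gate 4).
Gate 11: Cor and Hal on → Pyr on.
Pyr and Rax are on, so Lun fires (Gate 9).
Gate 5: Lun on → Ion on.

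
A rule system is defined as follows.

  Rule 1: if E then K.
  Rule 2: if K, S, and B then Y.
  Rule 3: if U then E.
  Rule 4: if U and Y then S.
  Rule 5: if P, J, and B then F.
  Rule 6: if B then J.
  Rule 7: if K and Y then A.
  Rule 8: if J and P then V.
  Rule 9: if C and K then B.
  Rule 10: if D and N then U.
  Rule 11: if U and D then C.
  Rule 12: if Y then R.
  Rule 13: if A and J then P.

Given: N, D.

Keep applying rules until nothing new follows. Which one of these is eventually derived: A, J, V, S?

J

From D and N, Rule 10 gives U.
U holds, so E follows (Rule 3).
From U and D, Rule 11 gives C.
From E, Rule 1 gives K.
From C and K, Rule 9 gives B.
From B, Rule 6 gives J.
A would need K and Y (Rule 7), but Y is never established. V would need J and P (Rule 8), but P is never established. S would need U and Y (Rule 4), but Y is never established.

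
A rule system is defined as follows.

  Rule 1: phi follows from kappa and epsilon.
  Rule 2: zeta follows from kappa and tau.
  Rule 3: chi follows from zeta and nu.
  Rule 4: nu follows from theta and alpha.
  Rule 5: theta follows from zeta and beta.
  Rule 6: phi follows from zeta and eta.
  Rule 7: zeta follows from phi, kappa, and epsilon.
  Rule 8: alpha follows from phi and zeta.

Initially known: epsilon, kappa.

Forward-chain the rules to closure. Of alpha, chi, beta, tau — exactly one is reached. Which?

From kappa and epsilon, Rule 1 gives phi.
From phi, kappa, and epsilon, Rule 7 gives zeta.
From phi and zeta, Rule 8 gives alpha.
No rule produces beta, and it is not given. chi would need zeta and nu (Rule 3), but nu is never established. No rule produces tau, and it is not given.

alpha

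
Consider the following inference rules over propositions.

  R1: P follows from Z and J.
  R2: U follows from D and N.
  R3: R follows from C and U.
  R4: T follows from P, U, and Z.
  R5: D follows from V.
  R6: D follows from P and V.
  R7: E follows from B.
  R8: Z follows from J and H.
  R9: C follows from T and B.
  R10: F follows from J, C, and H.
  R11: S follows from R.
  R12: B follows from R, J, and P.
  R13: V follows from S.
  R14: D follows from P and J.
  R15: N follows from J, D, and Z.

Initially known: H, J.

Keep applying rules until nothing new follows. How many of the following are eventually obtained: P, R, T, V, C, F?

2

From J and H, R8 gives Z.
From Z and J, R1 gives P.
From P and J, R14 gives D.
From J, D, and Z, R15 gives N.
D and N hold, so U follows (R2).
P, U, and Z hold, so T follows (R4).
P: reached.
R would need C and U (R3), but C is never established.
T: reached.
V would need S (R13), but S is never established.
C would need T and B (R9), but B is never established.
F would need J, C, and H (R10), but C is never established.
Reached: P and T — 2 of the 6.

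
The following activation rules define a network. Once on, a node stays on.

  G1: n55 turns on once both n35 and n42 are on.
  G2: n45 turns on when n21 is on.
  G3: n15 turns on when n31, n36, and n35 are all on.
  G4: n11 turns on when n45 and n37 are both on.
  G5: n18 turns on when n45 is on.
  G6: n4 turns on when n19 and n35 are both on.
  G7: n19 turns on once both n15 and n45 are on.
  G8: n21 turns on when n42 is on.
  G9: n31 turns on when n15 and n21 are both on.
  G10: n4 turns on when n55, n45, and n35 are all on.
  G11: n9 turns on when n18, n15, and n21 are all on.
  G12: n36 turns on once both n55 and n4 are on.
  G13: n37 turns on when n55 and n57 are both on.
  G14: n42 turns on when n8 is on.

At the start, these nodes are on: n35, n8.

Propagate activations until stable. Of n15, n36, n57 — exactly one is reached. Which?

n8 is on, so n42 turns on (G14).
G1: n35 and n42 on → n55 on.
n42 is on, so n21 turns on (G8).
G2: n21 on → n45 on.
n55, n45, and n35 are on, so n4 turns on (G10).
n55 and n4 are on, so n36 turns on (G12).
n15 would need n31, n36, and n35 (G3), but n31 never turns on. No rule produces n57, and it is not given.

n36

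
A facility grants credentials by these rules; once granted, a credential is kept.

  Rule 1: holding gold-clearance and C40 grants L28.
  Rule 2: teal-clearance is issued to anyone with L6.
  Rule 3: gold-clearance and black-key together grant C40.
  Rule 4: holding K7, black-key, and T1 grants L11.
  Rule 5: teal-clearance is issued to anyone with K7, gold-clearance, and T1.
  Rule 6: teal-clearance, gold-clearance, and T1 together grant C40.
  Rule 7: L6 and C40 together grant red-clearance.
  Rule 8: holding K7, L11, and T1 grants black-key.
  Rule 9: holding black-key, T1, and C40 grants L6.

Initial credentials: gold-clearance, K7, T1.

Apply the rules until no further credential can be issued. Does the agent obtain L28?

Holding K7, gold-clearance, and T1 grants teal-clearance (Rule 5).
Holding teal-clearance, gold-clearance, and T1 grants C40 (Rule 6).
Holding gold-clearance and C40 grants L28 (Rule 1).

Yes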